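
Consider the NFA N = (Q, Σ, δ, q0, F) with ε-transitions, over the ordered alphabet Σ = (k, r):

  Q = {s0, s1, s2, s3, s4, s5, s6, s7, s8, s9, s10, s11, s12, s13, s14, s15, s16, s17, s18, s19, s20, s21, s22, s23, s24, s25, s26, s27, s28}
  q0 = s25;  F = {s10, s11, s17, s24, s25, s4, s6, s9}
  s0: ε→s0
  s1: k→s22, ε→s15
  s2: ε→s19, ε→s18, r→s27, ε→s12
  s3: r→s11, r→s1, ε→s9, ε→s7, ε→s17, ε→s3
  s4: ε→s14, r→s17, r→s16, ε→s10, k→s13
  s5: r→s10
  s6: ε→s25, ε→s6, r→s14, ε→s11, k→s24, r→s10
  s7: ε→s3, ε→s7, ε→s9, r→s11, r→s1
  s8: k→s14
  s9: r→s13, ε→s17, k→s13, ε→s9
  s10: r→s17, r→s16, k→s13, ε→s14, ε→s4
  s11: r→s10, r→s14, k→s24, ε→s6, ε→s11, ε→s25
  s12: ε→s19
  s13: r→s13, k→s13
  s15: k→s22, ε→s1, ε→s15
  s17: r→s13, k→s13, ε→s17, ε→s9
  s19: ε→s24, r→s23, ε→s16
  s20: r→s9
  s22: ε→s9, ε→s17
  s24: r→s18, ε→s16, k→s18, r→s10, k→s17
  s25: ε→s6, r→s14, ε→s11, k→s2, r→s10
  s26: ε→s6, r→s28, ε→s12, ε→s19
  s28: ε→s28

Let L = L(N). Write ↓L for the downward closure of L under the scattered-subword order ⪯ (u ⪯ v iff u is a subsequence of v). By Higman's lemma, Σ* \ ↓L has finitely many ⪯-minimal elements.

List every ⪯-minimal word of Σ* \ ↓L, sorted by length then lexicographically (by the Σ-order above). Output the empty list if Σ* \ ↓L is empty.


|Q|=29, |F|=8, |δ|=77 (40 ε).
min D↑ (5 st, q0=0, F={4}): 0:k→1,r→2 1:k→3,r→2 2:k→4,r→3 3:k→4,r→4 4:k→4,r→4 [Hopcroft].
'rk': |S_i|=[17, 10, 1] end={s13} ∉↓L; 2/2 single-dels accept.
'kkk': |S_i|=[17, 14, 4, 1] end={s13} — reject; 3/3 deletions ∈↓L.
'kkr': |S_i|=[17, 14, 4, 1] end={s13} ∉↓L; 3/3 single-dels accept.
'rrr': N↓-sim [17, 10, 4, 1] end={s13} rej; 3/3 del acc.
4 minimals (antichain).

Antichain: [rk, kkk, kkr, rrr].


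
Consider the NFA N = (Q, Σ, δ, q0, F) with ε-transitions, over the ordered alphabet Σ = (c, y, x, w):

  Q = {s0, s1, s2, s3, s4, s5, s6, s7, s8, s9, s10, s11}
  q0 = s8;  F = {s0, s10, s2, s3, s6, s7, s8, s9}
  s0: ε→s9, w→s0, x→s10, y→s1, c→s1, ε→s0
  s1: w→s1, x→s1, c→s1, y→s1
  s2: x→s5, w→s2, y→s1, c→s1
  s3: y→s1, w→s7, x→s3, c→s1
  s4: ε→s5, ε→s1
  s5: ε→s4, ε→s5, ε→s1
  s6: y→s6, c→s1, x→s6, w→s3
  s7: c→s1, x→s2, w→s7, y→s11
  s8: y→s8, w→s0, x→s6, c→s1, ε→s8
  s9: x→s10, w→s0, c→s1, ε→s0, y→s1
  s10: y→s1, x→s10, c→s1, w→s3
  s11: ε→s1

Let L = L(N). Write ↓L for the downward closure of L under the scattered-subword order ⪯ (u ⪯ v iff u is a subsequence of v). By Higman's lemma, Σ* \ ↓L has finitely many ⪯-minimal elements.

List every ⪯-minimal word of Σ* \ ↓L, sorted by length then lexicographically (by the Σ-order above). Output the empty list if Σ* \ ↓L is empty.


|Q|=12, |F|=8, |δ|=46 (10 ε).
min D↑ (8 st, q0=0, F={1}): 0:c→1,y→0,x→2,w→3 1:c→1,y→1,x→1,w→1 2:c→1,y→2,x→2,w→4 3:c→1,y→1,x→5,w→3 4:c→1,y→1,x→4,w→6 5:c→1,y→1,x→5,w→4 6:c→1,y→1,x→7,w→6 7:c→1,y→1,x→1,w→7 (ε-aug+det+¬).
'c': N↓-sim [12, 1] end={s1} — reject; 1/1 deletions ∈↓L.
'wy': run [12, 10, 2] end={s1,s11} rej; 2/2 deletions ∈↓L.
'xwwxx': |S_i|=[12, 9, 7, 6, 4, 3] end={s1,s4,s5} ∉↓L; 5/5 del acc.
3 obstructions.

A = [c, wy, xwwxx].


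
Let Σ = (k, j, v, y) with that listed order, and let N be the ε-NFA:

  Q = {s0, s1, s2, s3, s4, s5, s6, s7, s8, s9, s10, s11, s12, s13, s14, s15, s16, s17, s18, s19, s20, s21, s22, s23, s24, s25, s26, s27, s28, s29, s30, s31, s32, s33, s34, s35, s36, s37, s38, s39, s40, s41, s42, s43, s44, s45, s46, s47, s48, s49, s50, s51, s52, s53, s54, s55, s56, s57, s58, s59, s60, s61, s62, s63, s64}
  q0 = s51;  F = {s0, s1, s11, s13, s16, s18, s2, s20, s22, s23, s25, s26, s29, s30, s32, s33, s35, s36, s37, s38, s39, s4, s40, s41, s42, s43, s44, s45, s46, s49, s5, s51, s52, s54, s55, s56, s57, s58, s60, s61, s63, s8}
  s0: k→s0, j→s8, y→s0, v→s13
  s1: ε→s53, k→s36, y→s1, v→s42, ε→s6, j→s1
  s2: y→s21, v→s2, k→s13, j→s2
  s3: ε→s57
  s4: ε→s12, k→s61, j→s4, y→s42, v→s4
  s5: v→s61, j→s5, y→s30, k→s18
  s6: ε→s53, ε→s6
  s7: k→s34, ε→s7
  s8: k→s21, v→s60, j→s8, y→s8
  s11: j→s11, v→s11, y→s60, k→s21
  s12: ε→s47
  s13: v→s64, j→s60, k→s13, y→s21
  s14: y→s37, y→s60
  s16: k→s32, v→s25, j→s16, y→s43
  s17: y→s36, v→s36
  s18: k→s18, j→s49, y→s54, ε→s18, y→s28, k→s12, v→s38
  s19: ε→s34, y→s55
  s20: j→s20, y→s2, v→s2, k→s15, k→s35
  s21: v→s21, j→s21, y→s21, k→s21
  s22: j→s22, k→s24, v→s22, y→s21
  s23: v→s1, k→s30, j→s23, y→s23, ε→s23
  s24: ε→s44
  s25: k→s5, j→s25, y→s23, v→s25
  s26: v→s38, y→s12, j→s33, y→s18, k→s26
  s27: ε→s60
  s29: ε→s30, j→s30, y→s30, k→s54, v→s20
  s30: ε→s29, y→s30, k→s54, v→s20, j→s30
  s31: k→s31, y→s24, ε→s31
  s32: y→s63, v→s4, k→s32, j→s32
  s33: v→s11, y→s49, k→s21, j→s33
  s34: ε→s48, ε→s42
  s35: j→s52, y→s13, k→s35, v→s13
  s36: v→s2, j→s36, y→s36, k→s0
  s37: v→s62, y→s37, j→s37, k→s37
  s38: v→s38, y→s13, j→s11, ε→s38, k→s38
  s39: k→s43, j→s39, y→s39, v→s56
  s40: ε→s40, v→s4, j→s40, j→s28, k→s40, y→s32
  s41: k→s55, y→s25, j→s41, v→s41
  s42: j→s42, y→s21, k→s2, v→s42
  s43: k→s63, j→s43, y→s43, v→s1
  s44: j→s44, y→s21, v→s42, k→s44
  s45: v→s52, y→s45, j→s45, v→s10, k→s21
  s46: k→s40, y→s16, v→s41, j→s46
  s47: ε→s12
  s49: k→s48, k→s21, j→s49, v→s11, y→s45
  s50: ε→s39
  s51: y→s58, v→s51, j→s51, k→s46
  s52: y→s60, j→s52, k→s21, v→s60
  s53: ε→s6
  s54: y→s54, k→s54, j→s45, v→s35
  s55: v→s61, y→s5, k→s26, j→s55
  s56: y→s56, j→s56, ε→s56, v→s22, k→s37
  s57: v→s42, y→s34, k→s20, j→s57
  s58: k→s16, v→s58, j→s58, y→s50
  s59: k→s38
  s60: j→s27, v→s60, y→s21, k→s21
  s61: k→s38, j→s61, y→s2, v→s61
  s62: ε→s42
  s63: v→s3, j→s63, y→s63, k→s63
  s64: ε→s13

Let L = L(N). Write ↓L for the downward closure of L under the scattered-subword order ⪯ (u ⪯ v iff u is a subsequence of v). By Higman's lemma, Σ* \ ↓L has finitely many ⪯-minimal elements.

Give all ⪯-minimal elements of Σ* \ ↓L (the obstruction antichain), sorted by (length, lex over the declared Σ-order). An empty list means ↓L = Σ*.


|Q|=65, |F|=42, |δ|=214 (26 ε).
min D↑ (42 st, q0=0, F={24}): 0:k→1,j→0,v→0,y→2 1:k→3,j→1,v→4,y→5 2:k→5,j→2,v→2,y→6 3:k→3,j→3,v→7,y→8 4:k→9,j→4,v→4,y→10 5:k→8,j→5,v→10,y→11 6:k→11,j→6,v→12,y→6 7:k→13,j→7,v→7,y→14 8:k→8,j→8,v→7,y→15 9:k→16,j→9,v→13,y→17 10:k→17,j→10,v→10,y→18 11:k→15,j→11,v→19,y→11 12:k→20,j→12,v→21,y→12 13:k→22,j→13,v→13,y→23 14:k→23,j→14,v→14,y→24 15:k→15,j→15,v→25,y→15 16:k→16,j→26,v→22,y→27 17:k→27,j→17,v→13,y→28 18:k→28,j→18,v→19,y→18 19:k→29,j→19,v→14,y→19 20:k→20,j→20,v→14,y→20 21:k→30,j→21,v→21,y→24 22:k→22,j→31,v→22,y→32 23:k→32,j→23,v→23,y→24 24:k→24,j→24,v→24,y→24 25:k→33,j→25,v→14,y→14 26:k→24,j→26,v→31,y→34 27:k→27,j→34,v→22,y→35 28:k→35,j→28,v→33,y→28 29:k→36,j→29,v→23,y→29 30:k→30,j→30,v→14,y→24 31:k→24,j→31,v→31,y→37 32:k→32,j→37,v→32,y→24 33:k→38,j→33,v→23,y→23 34:k→24,j→34,v→31,y→39 35:k→35,j→39,v→38,y→35 36:k→36,j→40,v→32,y→36 37:k→24,j→37,v→37,y→24 38:k→38,j→41,v→32,y→32 39:k→24,j→39,v→41,y→39 40:k→24,j→40,v→37,y→40 41:k→24,j→41,v→37,y→37 [Hopcroft].
'kkvyy': |S_i|=[58, 52, 42, 23, 9, 1] end={s21} — reject; 5/5 deletions ∈↓L.
'yyvvy': N↓-sim [58, 51, 38, 28, 11, 1] end={s21} rej; 5/5 deletions ∈↓L.
'kvkkjk': run [58, 52, 43, 31, 23, 11, 2] end={s21,s48} ∉↓L; 6/6 deletions ∈↓L.
3 words, ⪯-incomp.

min(Σ*\↓L) = [kkvyy, yyvvy, kvkkjk].


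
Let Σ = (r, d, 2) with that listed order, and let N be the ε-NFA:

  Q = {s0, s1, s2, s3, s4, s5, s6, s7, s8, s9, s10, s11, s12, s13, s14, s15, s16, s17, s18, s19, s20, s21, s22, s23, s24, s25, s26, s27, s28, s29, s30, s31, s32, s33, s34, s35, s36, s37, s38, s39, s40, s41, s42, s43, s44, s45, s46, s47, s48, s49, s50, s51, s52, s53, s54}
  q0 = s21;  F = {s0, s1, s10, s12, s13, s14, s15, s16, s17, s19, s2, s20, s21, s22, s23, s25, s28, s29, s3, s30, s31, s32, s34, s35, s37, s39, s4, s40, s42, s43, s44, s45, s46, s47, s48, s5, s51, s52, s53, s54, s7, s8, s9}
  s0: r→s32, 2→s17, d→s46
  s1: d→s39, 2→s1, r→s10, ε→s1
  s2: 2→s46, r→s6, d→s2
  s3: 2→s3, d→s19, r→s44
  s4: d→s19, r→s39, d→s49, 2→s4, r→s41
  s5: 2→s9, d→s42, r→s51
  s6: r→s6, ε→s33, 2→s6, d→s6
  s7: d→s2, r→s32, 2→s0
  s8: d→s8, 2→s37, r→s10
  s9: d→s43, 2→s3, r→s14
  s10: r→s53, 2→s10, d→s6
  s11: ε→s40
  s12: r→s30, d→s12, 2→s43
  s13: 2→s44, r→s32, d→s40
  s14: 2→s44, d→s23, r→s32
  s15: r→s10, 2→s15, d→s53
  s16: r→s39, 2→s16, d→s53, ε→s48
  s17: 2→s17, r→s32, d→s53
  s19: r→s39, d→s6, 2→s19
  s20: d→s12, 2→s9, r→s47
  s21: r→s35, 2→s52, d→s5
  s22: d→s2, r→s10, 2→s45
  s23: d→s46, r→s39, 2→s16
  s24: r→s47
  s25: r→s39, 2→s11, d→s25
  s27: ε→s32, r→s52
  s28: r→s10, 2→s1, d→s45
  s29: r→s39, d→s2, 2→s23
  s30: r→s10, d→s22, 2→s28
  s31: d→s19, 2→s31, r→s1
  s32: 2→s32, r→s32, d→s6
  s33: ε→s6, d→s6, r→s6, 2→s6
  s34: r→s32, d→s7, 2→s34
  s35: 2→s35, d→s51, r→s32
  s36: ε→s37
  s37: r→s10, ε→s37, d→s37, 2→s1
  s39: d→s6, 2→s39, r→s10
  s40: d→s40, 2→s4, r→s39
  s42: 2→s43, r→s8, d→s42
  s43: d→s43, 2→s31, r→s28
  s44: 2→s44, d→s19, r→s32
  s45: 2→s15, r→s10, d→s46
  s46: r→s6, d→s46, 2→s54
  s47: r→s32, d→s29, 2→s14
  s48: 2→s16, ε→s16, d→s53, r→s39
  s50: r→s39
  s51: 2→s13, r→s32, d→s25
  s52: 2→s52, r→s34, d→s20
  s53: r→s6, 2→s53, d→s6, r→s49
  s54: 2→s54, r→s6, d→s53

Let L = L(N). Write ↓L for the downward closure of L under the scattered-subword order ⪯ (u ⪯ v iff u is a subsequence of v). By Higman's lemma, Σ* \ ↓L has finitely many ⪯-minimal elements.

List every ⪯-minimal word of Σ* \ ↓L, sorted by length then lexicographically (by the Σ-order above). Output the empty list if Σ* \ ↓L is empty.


A = [rrd, d22dd, 2rddr, ddrrrr].

|Q|=55, |F|=43, |δ|=150 (9 ε).
min D↑ (43 st, q0=0, F={10}): 0:r→1,d→2,2→3 1:r→4,d→5,2→1 2:r→5,d→6,2→7 3:r→8,d→9,2→3 4:r→4,d→10,2→4 5:r→4,d→11,2→12 6:r→13,d→6,2→14 7:r→15,d→14,2→16 8:r→4,d→17,2→8 9:r→18,d→19,2→7 10:r→10,d→10,2→10 11:r→20,d→11,2→21 12:r→4,d→21,2→22 13:r→23,d→13,2→24 14:r→25,d→14,2→26 15:r→4,d→27,2→22 16:r→22,d→28,2→16 17:r→4,d→29,2→30 18:r→4,d→31,2→15 19:r→32,d→19,2→14 20:r→23,d→10,2→20 21:r→20,d→21,2→33 22:r→4,d→28,2→22 23:r→34,d→10,2→23 24:r→23,d→24,2→35 25:r→23,d→36,2→35 26:r→35,d→28,2→26 27:r→20,d→37,2→38 28:r→20,d→10,2→28 29:r→10,d→29,2→37 30:r→4,d→37,2→39 31:r→20,d→29,2→27 32:r→23,d→40,2→25 33:r→20,d→28,2→33 34:r→10,d→10,2→34 35:r→23,d→20,2→35 36:r→23,d→37,2→41 37:r→10,d→37,2→42 38:r→20,d→34,2→38 39:r→4,d→34,2→39 40:r→23,d→29,2→36 41:r→23,d→34,2→41 42:r→10,d→34,2→42 [Hopcroft].
'rrd': N↓-sim [48, 38, 8, 2] end={s33,s6} — reject; 3/3 deletions ∈↓L.
'd22dd': N↓-sim [48, 44, 31, 19, 7, 2] end={s33,s6} — reject; 5/5 single-dels accept.
'2rddr': N↓-sim [48, 44, 29, 21, 7, 3] end={s33,s49,s6} rej; 5/5 single-dels accept.
'ddrrrr': N↓-sim [48, 44, 31, 18, 5, 4, 3] end={s33,s49,s6} — reject; 6/6 del acc.
4 minimals (antichain).


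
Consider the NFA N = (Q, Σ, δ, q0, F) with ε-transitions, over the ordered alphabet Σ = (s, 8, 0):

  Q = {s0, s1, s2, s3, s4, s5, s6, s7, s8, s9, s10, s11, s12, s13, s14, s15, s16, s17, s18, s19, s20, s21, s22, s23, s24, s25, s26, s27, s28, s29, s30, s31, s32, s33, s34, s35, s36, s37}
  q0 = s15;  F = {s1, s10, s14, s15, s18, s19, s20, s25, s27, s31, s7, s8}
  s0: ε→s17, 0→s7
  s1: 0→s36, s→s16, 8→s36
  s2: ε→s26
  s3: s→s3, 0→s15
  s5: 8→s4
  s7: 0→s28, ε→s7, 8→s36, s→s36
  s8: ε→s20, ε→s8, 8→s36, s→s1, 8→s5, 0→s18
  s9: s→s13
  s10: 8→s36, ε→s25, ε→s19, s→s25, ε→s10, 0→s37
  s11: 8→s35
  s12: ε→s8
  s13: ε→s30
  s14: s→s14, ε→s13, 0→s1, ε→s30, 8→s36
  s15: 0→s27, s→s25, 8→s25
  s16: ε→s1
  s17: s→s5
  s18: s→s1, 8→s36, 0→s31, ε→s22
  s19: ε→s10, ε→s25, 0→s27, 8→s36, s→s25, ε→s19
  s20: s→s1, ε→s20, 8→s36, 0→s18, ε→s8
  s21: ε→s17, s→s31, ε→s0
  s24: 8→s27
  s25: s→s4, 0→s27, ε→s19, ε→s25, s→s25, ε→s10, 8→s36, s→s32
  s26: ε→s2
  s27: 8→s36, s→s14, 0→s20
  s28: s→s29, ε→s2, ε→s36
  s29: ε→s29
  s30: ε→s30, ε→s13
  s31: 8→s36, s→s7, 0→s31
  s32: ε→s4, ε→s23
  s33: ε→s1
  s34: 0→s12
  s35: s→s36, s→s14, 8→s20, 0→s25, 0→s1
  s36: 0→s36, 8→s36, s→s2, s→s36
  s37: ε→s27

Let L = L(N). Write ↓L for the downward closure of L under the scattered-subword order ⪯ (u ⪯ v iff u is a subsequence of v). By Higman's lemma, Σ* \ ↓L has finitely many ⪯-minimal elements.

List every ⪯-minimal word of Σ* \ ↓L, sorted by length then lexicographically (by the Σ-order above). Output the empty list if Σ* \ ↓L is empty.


Antichain: [s8, 88, 08, 0s00, 00s0, 0000ss].

|Q|=38, |F|=12, |δ|=93 (34 ε).
min D↑ (10 st, q0=0, F={3}): 0:s→1,8→1,0→2 1:s→1,8→3,0→2 2:s→4,8→3,0→5 3:s→3,8→3,0→3 4:s→4,8→3,0→6 5:s→6,8→3,0→7 6:s→6,8→3,0→3 7:s→6,8→3,0→8 8:s→9,8→3,0→8 9:s→3,8→3,0→3.
's8': |S_i|=[26, 25, 5] end={s2,s26,s36,s4,s5} rej; 2/2 single-dels accept.
'88': run [26, 25, 5] end={s2,s26,s36,s4,s5} ∉↓L; 2/2 deletions ∈↓L.
'08': run [26, 20, 5] end={s2,s26,s36,s4,s5} — reject; 2/2 single-dels accept.
'0s00': run [26, 20, 11, 7, 3] end={s2,s26,s36} — reject; 4/4 single-dels accept.
'00s0': |S_i|=[26, 20, 15, 8, 5] end={s2,s26,s28,s29,s36} rej; 4/4 del acc.
'0000ss': N↓-sim [26, 20, 15, 11, 7, 6, 4] end={s2,s26,s29,s36} — reject; 6/6 del acc.
6 obstructions.


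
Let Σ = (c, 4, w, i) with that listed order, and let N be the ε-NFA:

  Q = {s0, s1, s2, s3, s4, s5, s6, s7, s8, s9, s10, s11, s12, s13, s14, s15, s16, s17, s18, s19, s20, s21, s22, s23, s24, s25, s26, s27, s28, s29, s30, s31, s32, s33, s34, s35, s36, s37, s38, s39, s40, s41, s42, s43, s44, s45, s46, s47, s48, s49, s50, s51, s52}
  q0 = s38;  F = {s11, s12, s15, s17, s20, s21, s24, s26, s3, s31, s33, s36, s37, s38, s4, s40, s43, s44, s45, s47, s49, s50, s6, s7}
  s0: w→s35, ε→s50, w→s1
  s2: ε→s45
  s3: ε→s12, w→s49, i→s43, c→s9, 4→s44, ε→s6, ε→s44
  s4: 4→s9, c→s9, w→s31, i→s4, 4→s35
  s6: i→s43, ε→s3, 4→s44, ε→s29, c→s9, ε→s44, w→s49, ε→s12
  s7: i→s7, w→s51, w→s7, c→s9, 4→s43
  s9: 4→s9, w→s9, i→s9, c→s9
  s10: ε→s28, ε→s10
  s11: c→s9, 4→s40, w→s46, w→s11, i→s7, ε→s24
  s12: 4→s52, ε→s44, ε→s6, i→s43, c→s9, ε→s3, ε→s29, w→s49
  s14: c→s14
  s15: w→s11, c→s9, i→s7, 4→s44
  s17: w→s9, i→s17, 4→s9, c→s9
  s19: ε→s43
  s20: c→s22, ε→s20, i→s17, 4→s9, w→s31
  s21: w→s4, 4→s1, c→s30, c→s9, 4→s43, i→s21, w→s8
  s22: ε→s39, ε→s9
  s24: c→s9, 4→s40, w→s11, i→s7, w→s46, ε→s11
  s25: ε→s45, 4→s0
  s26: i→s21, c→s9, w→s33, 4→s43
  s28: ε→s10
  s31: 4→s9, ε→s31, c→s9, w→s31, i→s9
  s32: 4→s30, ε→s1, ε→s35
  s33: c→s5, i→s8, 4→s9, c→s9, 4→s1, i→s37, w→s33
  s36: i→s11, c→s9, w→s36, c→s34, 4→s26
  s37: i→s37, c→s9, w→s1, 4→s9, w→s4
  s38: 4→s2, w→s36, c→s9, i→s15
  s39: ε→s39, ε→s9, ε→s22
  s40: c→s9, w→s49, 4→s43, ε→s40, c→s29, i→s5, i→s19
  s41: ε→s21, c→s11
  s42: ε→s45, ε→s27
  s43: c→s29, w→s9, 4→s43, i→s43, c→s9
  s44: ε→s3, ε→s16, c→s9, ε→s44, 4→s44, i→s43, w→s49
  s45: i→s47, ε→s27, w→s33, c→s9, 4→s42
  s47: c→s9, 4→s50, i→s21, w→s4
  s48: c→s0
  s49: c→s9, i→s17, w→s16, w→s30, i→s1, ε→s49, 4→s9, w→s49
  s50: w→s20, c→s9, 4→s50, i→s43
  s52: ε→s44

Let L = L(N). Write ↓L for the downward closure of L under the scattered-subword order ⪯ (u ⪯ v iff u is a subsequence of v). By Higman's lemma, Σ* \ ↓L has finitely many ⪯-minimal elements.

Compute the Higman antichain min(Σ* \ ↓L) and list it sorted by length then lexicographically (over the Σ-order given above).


min(Σ*\↓L) = [c, 4w4, w44w, i4iw, ii4w, 4iwwi].

|Q|=53, |F|=24, |δ|=164 (39 ε).
min D↑ (21 st, q0=0, F={1}): 0:c→1,4→2,w→3,i→4 1:c→1,4→1,w→1,i→1 2:c→1,4→2,w→5,i→6 3:c→1,4→7,w→3,i→8 4:c→1,4→9,w→8,i→10 5:c→1,4→1,w→5,i→11 6:c→1,4→12,w→13,i→14 7:c→1,4→15,w→5,i→14 8:c→1,4→16,w→8,i→10 9:c→1,4→9,w→17,i→15 10:c→1,4→15,w→10,i→10 11:c→1,4→1,w→13,i→11 12:c→1,4→12,w→18,i→15 13:c→1,4→1,w→19,i→13 14:c→1,4→15,w→13,i→14 15:c→1,4→15,w→1,i→15 16:c→1,4→15,w→17,i→15 17:c→1,4→1,w→17,i→20 18:c→1,4→1,w→19,i→20 19:c→1,4→1,w→19,i→1 20:c→1,4→1,w→1,i→20.
'c': |S_i|=[42, 7] end={s22,s29,s30,s34,s39,s5,s9} — reject; 1/1 deletions ∈↓L.
'4w4': N↓-sim [42, 33, 16, 3] end={s1,s35,s9} rej; 3/3 single-dels accept.
'w44w': N↓-sim [42, 29, 19, 5, 1] end={s9} rej; 4/4 single-dels accept.
'i4iw': run [42, 33, 22, 7, 1] end={s9} — reject; 4/4 del acc.
'ii4w': |S_i|=[42, 33, 16, 5, 1] end={s9} ∉↓L; 4/4 del acc.
'4iwwi': run [42, 33, 19, 10, 2, 1] end={s9} ∉↓L; 5/5 single-dels accept.
6 minimals (antichain).


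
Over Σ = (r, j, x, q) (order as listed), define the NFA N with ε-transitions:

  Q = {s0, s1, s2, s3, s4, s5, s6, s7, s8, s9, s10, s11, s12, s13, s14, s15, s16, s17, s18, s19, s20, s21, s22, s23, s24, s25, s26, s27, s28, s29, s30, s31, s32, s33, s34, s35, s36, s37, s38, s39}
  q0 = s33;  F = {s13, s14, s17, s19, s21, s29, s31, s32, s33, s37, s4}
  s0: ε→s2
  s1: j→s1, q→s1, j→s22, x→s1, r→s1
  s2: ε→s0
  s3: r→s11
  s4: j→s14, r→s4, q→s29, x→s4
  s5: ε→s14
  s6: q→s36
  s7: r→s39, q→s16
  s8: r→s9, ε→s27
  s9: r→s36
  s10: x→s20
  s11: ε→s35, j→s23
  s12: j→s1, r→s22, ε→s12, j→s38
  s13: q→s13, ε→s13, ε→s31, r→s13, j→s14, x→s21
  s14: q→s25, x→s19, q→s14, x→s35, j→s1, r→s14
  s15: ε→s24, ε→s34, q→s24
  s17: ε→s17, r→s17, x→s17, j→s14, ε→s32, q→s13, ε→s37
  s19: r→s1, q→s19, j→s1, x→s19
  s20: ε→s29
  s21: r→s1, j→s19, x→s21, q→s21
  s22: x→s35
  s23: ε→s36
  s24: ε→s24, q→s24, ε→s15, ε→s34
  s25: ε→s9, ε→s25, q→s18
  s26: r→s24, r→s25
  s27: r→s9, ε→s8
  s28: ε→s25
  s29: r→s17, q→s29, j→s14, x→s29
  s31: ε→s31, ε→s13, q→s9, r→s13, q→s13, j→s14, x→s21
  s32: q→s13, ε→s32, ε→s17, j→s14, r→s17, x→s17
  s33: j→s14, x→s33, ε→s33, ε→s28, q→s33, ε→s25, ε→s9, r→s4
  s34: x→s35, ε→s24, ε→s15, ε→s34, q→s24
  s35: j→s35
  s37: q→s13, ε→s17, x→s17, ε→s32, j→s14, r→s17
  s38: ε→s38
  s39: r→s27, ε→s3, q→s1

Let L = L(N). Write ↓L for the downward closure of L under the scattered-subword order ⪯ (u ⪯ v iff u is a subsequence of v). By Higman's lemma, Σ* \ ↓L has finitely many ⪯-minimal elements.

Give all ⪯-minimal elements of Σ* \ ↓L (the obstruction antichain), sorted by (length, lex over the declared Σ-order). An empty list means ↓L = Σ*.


A = [jj, jxr, rqrqxr].

|Q|=40, |F|=11, |δ|=112 (37 ε).
min D↑ (9 st, q0=0, F={4}): 0:r→1,j→2,x→0,q→0 1:r→1,j→2,x→1,q→3 2:r→2,j→4,x→5,q→2 3:r→6,j→2,x→3,q→3 4:r→4,j→4,x→4,q→4 5:r→4,j→4,x→5,q→5 6:r→6,j→2,x→6,q→7 7:r→7,j→2,x→8,q→7 8:r→4,j→5,x→8,q→8 (ε-aug+det+¬).
'jj': run [19, 9, 3] end={s1,s22,s35} rej; 2/2 single-dels accept.
'jxr': run [19, 9, 4, 3] end={s1,s22,s35} — reject; 3/3 deletions ∈↓L.
'rqrqxr': N↓-sim [19, 17, 16, 15, 12, 5, 3] end={s1,s22,s35} — reject; 6/6 single-dels accept.
3 minimals (antichain).


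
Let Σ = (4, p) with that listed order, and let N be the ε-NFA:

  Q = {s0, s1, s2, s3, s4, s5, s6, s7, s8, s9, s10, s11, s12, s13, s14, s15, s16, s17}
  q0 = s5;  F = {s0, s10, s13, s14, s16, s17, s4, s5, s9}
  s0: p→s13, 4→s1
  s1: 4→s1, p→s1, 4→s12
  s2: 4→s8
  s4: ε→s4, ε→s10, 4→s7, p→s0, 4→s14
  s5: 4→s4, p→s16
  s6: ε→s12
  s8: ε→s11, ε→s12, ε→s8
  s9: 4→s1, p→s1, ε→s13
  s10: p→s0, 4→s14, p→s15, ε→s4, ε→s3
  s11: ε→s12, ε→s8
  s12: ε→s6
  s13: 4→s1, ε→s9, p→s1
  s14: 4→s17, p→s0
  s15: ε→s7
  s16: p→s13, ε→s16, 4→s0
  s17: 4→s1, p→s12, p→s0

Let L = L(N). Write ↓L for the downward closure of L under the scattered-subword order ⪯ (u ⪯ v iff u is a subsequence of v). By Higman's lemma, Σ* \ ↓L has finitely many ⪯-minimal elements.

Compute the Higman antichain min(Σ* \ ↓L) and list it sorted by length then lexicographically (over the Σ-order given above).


min(Σ*\↓L) = [4p4, p44, pp4, ppp, 4444].

|Q|=18, |F|=9, |δ|=40 (15 ε).
min D↑ (8 st, q0=0, F={7}): 0:4→1,p→2 1:4→3,p→4 2:4→4,p→5 3:4→6,p→4 4:4→7,p→5 5:4→7,p→7 6:4→7,p→4 7:4→7,p→7 (ε-aug+det+¬).
'4p4': |S_i|=[15, 13, 8, 3] end={s1,s12,s6} rej; 3/3 del acc.
'p44': N↓-sim [15, 9, 6, 3] end={s1,s12,s6} ∉↓L; 3/3 deletions ∈↓L.
'pp4': run [15, 9, 5, 3] end={s1,s12,s6} ∉↓L; 3/3 deletions ∈↓L.
'ppp': N↓-sim [15, 9, 5, 3] end={s1,s12,s6} ∉↓L; 3/3 deletions ∈↓L.
'4444': run [15, 13, 9, 7, 3] end={s1,s12,s6} — reject; 4/4 deletions ∈↓L.
5 words, ⪯-incomp.


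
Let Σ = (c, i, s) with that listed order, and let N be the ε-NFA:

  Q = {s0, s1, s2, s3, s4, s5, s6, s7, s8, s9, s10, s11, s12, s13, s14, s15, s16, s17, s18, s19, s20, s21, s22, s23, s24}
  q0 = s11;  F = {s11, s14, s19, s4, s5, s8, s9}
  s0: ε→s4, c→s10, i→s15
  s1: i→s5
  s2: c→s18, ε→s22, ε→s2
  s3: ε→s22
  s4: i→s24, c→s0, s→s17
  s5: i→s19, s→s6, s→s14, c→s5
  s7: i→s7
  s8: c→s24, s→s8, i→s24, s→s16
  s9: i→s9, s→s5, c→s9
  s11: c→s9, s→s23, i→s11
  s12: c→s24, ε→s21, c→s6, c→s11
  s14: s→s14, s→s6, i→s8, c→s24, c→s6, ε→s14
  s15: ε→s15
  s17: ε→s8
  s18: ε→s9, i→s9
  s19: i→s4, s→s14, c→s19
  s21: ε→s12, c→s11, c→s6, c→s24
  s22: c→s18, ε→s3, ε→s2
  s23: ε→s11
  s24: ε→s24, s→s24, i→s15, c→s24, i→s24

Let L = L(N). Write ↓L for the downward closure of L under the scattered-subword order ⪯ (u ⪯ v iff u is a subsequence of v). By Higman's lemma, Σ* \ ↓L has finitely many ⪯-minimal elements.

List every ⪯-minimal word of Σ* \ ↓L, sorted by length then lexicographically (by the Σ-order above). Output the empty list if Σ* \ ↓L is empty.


min(Σ*\↓L) = [cssc, csiii, cssii].

|Q|=25, |F|=7, |δ|=56 (14 ε).
min D↑ (8 st, q0=0, F={6}): 0:c→1,i→0,s→0 1:c→1,i→1,s→2 2:c→2,i→3,s→4 3:c→3,i→5,s→4 4:c→6,i→7,s→4 5:c→5,i→6,s→7 6:c→6,i→6,s→6 7:c→6,i→6,s→7.
'cssc': run [15, 13, 12, 7, 3] end={s15,s24,s6} — reject; 4/4 del acc.
'csiii': run [15, 13, 12, 11, 8, 2] end={s15,s24} — reject; 5/5 single-dels accept.
'cssii': N↓-sim [15, 13, 12, 7, 4, 2] end={s15,s24} ∉↓L; 5/5 deletions ∈↓L.
3 obstructions.


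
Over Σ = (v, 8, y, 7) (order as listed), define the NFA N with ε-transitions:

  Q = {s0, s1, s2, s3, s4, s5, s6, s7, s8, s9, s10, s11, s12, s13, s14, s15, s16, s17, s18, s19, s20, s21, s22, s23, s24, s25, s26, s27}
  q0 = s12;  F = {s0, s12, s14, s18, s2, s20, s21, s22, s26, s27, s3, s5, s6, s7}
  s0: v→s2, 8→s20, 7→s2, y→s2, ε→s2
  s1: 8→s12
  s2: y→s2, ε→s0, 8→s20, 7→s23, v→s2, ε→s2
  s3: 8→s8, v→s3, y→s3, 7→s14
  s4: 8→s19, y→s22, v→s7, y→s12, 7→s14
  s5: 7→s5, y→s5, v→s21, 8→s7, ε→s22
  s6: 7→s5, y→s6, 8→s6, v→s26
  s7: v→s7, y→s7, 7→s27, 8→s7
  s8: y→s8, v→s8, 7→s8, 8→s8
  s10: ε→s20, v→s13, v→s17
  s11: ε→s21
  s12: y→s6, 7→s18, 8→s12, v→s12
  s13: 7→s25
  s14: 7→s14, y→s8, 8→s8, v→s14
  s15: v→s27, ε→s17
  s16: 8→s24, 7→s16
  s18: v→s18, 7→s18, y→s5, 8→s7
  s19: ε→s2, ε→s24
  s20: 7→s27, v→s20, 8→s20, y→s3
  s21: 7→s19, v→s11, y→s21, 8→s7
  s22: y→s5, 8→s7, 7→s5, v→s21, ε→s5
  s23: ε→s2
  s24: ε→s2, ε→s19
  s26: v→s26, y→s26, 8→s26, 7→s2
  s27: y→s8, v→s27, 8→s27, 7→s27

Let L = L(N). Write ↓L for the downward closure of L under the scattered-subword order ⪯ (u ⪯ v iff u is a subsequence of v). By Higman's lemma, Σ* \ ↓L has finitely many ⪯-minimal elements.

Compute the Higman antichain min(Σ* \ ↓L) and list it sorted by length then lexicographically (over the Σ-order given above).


|Q|=28, |F|=14, |δ|=85 (13 ε).
min D↑ (13 st, q0=0, F={10}): 0:v→0,8→0,y→1,7→2 1:v→3,8→1,y→1,7→4 2:v→2,8→5,y→4,7→2 3:v→3,8→3,y→3,7→6 4:v→7,8→5,y→4,7→4 5:v→5,8→5,y→5,7→8 6:v→6,8→9,y→6,7→6 7:v→7,8→5,y→7,7→6 8:v→8,8→8,y→10,7→8 9:v→9,8→9,y→11,7→8 10:v→10,8→10,y→10,7→10 11:v→11,8→10,y→11,7→12 12:v→12,8→10,y→10,7→12 (ε-aug+det+¬).
'787y': N↓-sim [19, 16, 6, 3, 1] end={s8} — reject; 4/4 deletions ∈↓L.
'yv78y8': N↓-sim [19, 17, 14, 10, 5, 3, 1] end={s8} rej; 6/6 del acc.
2 minimals (antichain).

Antichain: [787y, yv78y8].


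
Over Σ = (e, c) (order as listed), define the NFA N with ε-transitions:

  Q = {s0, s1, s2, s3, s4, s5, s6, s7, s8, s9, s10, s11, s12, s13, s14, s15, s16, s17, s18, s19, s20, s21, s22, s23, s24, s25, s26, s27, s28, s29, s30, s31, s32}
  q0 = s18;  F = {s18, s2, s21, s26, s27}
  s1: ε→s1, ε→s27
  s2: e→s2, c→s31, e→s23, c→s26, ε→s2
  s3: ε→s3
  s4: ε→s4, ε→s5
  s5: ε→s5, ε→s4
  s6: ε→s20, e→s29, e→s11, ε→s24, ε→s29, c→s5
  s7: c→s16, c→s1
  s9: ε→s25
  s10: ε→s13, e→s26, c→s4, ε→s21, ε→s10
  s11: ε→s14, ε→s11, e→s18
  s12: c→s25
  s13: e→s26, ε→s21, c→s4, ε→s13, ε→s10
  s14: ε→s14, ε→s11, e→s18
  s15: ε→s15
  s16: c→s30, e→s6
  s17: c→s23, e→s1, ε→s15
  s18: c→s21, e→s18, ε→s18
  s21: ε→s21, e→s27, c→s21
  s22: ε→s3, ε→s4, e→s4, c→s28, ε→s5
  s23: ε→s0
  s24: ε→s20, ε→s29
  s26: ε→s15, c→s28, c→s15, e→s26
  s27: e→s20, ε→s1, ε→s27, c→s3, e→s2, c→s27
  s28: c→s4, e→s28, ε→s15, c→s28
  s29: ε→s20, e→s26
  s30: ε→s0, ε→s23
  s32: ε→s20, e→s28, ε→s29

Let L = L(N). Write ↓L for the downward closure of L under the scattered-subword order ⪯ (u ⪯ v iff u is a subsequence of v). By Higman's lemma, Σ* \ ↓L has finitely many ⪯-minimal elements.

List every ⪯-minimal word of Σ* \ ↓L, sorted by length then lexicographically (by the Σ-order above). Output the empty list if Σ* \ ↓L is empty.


A = [ceecc].

|Q|=33, |F|=5, |δ|=79 (41 ε).
min D↑ (6 st, q0=0, F={5}): 0:e→0,c→1 1:e→2,c→1 2:e→3,c→2 3:e→3,c→4 4:e→4,c→5 5:e→5,c→5 [Hopcroft].
'ceecc': N↓-sim [15, 14, 13, 10, 6, 4] end={s15,s28,s4,s5} — reject; 5/5 del acc.
1 minimals (antichain).


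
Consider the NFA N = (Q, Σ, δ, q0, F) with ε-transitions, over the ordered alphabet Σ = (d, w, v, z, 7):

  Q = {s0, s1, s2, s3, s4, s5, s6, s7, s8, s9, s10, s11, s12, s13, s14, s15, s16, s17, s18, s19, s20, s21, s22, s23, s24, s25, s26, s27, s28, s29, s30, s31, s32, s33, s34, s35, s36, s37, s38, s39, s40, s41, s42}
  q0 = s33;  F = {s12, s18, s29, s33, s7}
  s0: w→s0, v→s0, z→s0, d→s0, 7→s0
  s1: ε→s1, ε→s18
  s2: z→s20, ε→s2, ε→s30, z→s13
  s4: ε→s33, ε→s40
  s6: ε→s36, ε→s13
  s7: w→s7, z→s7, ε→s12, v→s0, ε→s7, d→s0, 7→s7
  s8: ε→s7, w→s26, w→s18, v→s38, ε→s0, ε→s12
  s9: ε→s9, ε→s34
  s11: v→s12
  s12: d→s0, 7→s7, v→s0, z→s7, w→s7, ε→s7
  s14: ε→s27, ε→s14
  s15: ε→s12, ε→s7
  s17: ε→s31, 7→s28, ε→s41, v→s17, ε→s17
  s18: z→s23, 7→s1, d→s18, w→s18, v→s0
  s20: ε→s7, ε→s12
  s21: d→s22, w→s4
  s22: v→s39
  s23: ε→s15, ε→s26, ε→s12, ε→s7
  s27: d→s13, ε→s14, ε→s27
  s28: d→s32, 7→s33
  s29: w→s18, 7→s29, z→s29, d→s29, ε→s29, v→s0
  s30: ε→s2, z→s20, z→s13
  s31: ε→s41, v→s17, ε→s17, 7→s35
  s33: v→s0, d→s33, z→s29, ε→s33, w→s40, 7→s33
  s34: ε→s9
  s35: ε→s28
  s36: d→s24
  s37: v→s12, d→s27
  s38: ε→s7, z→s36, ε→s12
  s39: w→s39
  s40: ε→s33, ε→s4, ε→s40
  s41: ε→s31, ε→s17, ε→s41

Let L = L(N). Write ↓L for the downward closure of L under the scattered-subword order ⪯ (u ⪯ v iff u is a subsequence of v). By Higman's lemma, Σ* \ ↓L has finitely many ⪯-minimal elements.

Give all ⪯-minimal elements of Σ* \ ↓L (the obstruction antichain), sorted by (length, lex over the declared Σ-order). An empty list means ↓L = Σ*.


Antichain: [v, zwzd].

|Q|=43, |F|=5, |δ|=99 (46 ε).
min D↑ (5 st, q0=0, F={1}): 0:d→0,w→0,v→1,z→2,7→0 1:d→1,w→1,v→1,z→1,7→1 2:d→2,w→3,v→1,z→2,7→2 3:d→3,w→3,v→1,z→4,7→3 4:d→1,w→4,v→1,z→4,7→4 [Hopcroft].
'v': run [12, 1] end={s0} rej; 1/1 del acc.
'zwzd': run [12, 9, 8, 6, 1] end={s0} ∉↓L; 4/4 del acc.
2 obstructions.


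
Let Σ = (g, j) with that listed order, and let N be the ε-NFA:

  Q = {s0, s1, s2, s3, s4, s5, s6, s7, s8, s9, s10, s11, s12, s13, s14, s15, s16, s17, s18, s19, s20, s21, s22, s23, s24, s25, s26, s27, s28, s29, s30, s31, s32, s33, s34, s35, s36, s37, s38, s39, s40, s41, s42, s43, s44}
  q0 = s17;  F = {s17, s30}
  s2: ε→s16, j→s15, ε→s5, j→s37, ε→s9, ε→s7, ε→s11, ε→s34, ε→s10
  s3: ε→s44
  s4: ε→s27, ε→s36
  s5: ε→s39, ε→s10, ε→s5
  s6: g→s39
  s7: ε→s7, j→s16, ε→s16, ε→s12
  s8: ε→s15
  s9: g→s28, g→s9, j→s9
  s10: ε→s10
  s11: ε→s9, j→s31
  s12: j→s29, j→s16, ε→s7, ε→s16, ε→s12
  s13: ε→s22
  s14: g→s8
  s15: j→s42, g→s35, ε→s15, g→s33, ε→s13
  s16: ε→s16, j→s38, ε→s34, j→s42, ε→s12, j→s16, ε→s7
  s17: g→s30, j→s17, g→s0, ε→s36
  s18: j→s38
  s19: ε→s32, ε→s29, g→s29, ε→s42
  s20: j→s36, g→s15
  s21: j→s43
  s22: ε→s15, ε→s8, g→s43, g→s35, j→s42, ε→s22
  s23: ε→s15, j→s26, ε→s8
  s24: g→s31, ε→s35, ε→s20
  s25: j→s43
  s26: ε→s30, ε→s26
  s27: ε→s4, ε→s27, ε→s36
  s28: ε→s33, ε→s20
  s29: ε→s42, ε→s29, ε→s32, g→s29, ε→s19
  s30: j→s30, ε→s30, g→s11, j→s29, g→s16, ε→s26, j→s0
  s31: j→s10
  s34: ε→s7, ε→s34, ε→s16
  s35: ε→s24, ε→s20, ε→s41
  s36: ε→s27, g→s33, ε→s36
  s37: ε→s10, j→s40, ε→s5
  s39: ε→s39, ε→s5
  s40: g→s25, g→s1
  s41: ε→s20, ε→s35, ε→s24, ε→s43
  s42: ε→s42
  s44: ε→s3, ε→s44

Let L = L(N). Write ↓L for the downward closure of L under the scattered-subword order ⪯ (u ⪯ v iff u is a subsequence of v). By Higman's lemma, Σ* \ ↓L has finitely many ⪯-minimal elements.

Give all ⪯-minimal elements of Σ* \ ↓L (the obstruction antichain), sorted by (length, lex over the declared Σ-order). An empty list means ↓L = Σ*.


Antichain: [gg].

|Q|=45, |F|=2, |δ|=114 (72 ε).
min D↑ (3 st, q0=0, F={2}): 0:g→1,j→0 1:g→2,j→1 2:g→2,j→2 [Hopcroft].
'gg': N↓-sim [31, 30, 27] end={s10,s11,s12,s13,s15,s16,s19,s20,s22,s24,s27,s28,…} rej; 2/2 del acc.
1 minimals (antichain).


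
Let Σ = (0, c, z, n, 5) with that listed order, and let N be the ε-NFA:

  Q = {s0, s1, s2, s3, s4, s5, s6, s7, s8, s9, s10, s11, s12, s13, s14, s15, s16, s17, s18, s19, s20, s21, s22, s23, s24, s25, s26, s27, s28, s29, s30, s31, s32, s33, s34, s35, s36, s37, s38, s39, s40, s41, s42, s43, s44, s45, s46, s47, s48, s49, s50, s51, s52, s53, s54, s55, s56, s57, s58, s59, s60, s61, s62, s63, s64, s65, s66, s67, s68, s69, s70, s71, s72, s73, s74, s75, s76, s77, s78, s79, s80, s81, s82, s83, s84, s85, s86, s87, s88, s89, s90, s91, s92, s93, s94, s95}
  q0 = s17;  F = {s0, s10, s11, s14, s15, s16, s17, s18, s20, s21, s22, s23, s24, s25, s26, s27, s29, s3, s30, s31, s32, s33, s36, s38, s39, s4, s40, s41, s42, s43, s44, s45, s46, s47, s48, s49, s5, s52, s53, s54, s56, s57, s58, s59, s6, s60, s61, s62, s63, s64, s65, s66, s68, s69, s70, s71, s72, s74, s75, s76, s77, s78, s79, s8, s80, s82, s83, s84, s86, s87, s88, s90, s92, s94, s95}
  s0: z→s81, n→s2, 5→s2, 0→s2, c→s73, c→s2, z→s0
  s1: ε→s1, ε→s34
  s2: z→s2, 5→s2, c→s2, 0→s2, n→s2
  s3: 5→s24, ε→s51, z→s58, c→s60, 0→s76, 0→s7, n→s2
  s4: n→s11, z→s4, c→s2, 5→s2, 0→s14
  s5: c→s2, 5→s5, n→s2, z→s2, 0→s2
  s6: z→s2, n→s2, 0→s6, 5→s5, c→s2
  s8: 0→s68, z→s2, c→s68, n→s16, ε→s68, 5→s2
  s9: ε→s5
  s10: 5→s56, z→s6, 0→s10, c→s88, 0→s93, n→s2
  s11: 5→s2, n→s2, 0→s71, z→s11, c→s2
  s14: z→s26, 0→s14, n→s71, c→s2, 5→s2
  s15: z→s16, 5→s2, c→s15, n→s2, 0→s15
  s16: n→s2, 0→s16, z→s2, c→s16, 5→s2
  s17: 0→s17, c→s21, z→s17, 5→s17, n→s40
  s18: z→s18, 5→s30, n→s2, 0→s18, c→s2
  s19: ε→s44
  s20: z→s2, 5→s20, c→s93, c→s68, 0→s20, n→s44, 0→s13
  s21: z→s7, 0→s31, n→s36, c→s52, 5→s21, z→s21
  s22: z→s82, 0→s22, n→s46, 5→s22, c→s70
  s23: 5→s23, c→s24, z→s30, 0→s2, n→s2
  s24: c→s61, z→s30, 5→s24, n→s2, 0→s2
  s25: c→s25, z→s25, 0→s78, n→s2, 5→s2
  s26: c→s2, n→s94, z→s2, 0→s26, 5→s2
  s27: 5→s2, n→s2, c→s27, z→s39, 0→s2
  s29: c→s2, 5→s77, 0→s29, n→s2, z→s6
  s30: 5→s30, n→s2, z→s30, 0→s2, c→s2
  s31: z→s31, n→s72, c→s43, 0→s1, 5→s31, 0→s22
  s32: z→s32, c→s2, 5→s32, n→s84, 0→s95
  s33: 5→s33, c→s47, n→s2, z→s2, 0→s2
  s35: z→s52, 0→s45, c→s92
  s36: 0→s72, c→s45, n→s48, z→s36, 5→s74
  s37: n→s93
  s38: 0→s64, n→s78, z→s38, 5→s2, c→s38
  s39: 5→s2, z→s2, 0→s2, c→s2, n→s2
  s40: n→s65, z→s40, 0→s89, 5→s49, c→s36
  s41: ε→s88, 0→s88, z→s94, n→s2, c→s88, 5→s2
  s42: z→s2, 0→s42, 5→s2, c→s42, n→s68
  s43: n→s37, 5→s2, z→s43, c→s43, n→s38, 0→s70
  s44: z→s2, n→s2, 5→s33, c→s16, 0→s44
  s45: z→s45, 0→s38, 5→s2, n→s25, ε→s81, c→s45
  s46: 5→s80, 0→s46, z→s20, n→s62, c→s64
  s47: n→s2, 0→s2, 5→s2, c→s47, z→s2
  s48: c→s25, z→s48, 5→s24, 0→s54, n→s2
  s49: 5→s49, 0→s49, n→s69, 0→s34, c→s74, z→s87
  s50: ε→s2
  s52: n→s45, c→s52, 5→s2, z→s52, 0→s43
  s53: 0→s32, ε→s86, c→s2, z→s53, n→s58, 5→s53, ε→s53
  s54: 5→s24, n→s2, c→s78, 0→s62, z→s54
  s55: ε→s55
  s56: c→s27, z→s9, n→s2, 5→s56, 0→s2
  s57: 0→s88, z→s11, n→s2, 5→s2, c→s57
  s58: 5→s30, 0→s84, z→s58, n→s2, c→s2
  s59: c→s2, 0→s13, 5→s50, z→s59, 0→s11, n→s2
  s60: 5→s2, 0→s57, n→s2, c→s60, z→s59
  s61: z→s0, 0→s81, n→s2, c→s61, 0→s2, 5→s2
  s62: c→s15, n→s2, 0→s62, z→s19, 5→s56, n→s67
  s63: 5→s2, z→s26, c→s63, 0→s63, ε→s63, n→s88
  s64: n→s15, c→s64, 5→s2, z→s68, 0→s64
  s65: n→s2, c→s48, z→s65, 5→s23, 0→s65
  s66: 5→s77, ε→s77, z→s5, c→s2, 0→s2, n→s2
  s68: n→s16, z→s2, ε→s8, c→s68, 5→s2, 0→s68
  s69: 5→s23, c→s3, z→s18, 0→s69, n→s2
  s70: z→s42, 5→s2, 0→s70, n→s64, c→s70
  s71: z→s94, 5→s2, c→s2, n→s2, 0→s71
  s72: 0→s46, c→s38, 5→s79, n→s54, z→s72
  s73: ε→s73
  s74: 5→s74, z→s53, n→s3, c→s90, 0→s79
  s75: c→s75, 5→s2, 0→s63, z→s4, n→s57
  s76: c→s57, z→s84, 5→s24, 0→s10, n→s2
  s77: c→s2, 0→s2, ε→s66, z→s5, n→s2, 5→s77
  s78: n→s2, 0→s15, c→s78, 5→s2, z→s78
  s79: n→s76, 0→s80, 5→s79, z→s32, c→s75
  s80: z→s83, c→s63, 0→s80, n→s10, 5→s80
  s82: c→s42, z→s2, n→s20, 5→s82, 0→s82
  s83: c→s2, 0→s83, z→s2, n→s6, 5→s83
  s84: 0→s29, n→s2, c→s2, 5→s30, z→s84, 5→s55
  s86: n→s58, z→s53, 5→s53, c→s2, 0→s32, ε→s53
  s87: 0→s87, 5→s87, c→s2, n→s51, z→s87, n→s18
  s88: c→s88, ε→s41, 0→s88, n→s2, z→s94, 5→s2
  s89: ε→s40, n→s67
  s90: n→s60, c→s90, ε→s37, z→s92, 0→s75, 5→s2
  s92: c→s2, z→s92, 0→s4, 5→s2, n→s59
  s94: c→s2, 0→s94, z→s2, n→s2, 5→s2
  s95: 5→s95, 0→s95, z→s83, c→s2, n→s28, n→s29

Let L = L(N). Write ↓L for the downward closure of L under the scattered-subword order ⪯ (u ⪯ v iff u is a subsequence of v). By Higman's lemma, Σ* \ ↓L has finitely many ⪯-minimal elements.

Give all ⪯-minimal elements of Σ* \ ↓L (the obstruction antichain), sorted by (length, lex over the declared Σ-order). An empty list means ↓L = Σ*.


Antichain: [cc5, nnn, nn50, n5zc, c00zz].

|Q|=96, |F|=75, |δ|=422 (21 ε).
min D↑ (72 st, q0=0, F={12}): 0:0→0,c→1,z→0,n→2,5→0 1:0→3,c→4,z→1,n→5,5→1 2:0→2,c→5,z→2,n→6,5→7 3:0→8,c→9,z→3,n→10,5→3 4:0→9,c→4,z→4,n→11,5→12 5:0→10,c→11,z→5,n→13,5→14 6:0→6,c→13,z→6,n→12,5→15 7:0→7,c→14,z→16,n→17,5→7 8:0→8,c→18,z→19,n→20,5→8 9:0→18,c→9,z→9,n→21,5→12 10:0→20,c→21,z→10,n→22,5→23 11:0→21,c→11,z→11,n→24,5→12 12:0→12,c→12,z→12,n→12,5→12 13:0→22,c→24,z→13,n→12,5→25 14:0→23,c→26,z→27,n→28,5→14 15:0→12,c→25,z→29,n→12,5→15 16:0→16,c→12,z→16,n→30,5→16 17:0→17,c→28,z→30,n→12,5→15 18:0→18,c→18,z→31,n→32,5→12 19:0→19,c→31,z→12,n→33,5→19 20:0→20,c→32,z→33,n→34,5→35 21:0→32,c→21,z→21,n→36,5→12 22:0→34,c→36,z→22,n→12,5→25 23:0→35,c→37,z→38,n→39,5→23 24:0→36,c→24,z→24,n→12,5→12 25:0→12,c→40,z→29,n→12,5→25 26:0→37,c→26,z→41,n→42,5→12 27:0→38,c→12,z→27,n→43,5→27 28:0→39,c→42,z→43,n→12,5→25 29:0→12,c→12,z→29,n→12,5→29 30:0→30,c→12,z→30,n→12,5→29 31:0→31,c→31,z→12,n→44,5→12 32:0→32,c→32,z→44,n→45,5→12 33:0→33,c→44,z→12,n→46,5→33 34:0→34,c→45,z→46,n→12,5→47 35:0→35,c→48,z→49,n→50,5→35 36:0→45,c→36,z→36,n→12,5→12 37:0→48,c→37,z→51,n→52,5→12 38:0→53,c→12,z→38,n→54,5→38 39:0→50,c→52,z→54,n→12,5→25 40:0→12,c→40,z→55,n→12,5→12 41:0→51,c→12,z→41,n→56,5→12 42:0→52,c→42,z→56,n→12,5→12 43:0→54,c→12,z→43,n→12,5→29 44:0→44,c→44,z→12,n→57,5→12 45:0→45,c→45,z→57,n→12,5→12 46:0→46,c→57,z→12,n→12,5→58 47:0→12,c→59,z→60,n→12,5→47 48:0→48,c→48,z→61,n→62,5→12 49:0→49,c→12,z→12,n→63,5→49 50:0→50,c→62,z→63,n→12,5→47 51:0→64,c→12,z→51,n→65,5→12 52:0→62,c→52,z→65,n→12,5→12 53:0→53,c→12,z→49,n→66,5→53 54:0→66,c→12,z→54,n→12,5→29 55:0→12,c→12,z→55,n→12,5→12 56:0→65,c→12,z→56,n→12,5→12 57:0→57,c→57,z→12,n→12,5→12 58:0→12,c→67,z→12,n→12,5→58 59:0→12,c→59,z→68,n→12,5→12 60:0→12,c→12,z→12,n→12,5→60 61:0→61,c→12,z→12,n→69,5→12 62:0→62,c→62,z→69,n→12,5→12 63:0→63,c→12,z→12,n→12,5→60 64:0→64,c→12,z→61,n→70,5→12 65:0→70,c→12,z→65,n→12,5→12 66:0→66,c→12,z→63,n→12,5→71 67:0→12,c→67,z→12,n→12,5→12 68:0→12,c→12,z→12,n→12,5→12 69:0→69,c→12,z→12,n→12,5→12 70:0→70,c→12,z→69,n→12,5→12 71:0→12,c→12,z→60,n→12,5→71.
'cc5': run [92, 83, 40, 2] end={s2,s50} ∉↓L; 3/3 single-dels accept.
'nnn': N↓-sim [92, 82, 52, 2] end={s2,s67} — reject; 3/3 single-dels accept.
'nn50': N↓-sim [92, 82, 52, 19, 2] end={s2,s81} rej; 4/4 single-dels accept.
'n5zc': |S_i|=[92, 82, 65, 34, 2] end={s2,s73} — reject; 4/4 deletions ∈↓L.
'c00zz': N↓-sim [92, 83, 66, 44, 20, 1] end={s2} — reject; 5/5 single-dels accept.
5 obstructions.
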